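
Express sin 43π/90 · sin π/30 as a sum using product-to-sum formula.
sin 43π/90 sin π/30 = (1/2)[cos(43π/90-π/30) - cos(43π/90+π/30)]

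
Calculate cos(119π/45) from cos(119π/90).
cos(119π/45) = cos²119π/90 - sin²119π/90 = -0.4384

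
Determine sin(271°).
sin(271°) = -0.9998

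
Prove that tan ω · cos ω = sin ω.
LHS = (sin ω/cos ω) · cos ω = sin ω = RHS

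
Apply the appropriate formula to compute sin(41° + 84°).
sin(41° + 84°) = sin 41° cos 84° + cos 41° sin 84° = 0.8192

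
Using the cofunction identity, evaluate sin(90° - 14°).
sin(90° - 14°) = cos(14°) = 0.9703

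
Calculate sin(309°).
sin(309°) = -0.7771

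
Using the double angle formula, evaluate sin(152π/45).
sin(152π/45) = 2 sin 76π/45 cos 76π/45 = -0.9272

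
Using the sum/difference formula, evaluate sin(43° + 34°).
sin(43° + 34°) = sin 43° cos 34° + cos 43° sin 34° = 0.9744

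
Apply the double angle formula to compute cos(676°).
cos(676°) = 2cos²338° - 1 = 0.7193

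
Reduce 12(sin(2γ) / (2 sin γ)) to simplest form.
12(sin(2γ) / (2 sin γ)) = 12(cos γ) (using Double angle)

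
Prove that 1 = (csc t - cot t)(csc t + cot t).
RHS = csc²t - cot²t = (1 + cot²t) - cot²t = 1 = LHS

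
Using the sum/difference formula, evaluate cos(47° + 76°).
cos(47° + 76°) = cos 47° cos 76° - sin 47° sin 76° = -0.5446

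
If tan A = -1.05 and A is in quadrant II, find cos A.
cos A = -0.6897 (using tan²A + 1 = sec²A)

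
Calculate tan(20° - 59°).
tan(20° - 59°) = (tan 20° - tan 59°)/(1 + tan 20° tan 59°) = -0.8098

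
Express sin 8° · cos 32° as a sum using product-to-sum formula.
sin 8° cos 32° = (1/2)[sin(8°+32°) + sin(8°-32°)]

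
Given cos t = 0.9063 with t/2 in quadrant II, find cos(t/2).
cos(t/2) = ±√((1 + cos t)/2); negative since t/2 ∈ QII, so cos(t/2) = -0.9763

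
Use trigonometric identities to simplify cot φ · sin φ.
cot φ · sin φ = cos φ (using Quotient identity)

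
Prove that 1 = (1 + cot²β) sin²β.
RHS = csc²β · sin²β = (1/sin²β) · sin²β = 1 = LHS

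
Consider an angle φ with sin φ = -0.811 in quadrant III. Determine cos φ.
cos φ = ±√(1 - sin²φ) = -0.585 (negative in QIII)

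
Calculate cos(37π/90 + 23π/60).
cos(37π/90 + 23π/60) = cos 37π/90 cos 23π/60 - sin 37π/90 sin 23π/60 = -0.7986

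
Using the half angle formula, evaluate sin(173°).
sin(173°) = √((1 - cos 346°)/2) = 0.1219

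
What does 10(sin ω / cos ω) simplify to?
10(sin ω / cos ω) = 10(tan ω) (using Quotient identity)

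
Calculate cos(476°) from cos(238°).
cos(476°) = cos²238° - sin²238° = -0.4384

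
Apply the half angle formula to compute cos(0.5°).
cos(0.5°) = √((1 + cos 1°)/2) = 1.0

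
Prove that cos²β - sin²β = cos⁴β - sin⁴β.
RHS = (cos²β - sin²β)(cos²β + sin²β) = (cos²β - sin²β) · 1 = cos²β - sin²β = LHS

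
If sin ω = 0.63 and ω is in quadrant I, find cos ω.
cos ω = 0.7766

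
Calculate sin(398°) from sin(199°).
sin(398°) = 2 sin 199° cos 199° = 0.6157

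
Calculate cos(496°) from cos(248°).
cos(496°) = 2cos²248° - 1 = -0.7193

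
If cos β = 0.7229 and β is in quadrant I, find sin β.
sin β = 0.691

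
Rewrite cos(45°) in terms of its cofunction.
cos(45°) = sin(90° - 45°) = sin(45°)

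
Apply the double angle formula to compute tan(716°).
tan(716°) = 2 tan 358° / (1 - tan²358°) = -0.06993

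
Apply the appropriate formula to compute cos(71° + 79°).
cos(71° + 79°) = cos 71° cos 79° - sin 71° sin 79° = -√3/2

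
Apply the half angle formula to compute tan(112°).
tan(112°) = sin 224° / (1 + cos 224°) = -2.475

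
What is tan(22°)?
tan(22°) = 0.404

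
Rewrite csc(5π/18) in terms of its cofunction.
csc(5π/18) = sec(π/2 - 5π/18) = sec(2π/9)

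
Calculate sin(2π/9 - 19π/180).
sin(2π/9 - 19π/180) = sin 2π/9 cos 19π/180 - cos 2π/9 sin 19π/180 = 0.3584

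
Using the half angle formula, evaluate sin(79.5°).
sin(79.5°) = √((1 - cos 159°)/2) = 0.9833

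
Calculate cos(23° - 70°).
cos(23° - 70°) = cos 23° cos 70° + sin 23° sin 70° = 0.682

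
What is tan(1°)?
tan(1°) = 0.01746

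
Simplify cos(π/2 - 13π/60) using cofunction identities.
cos(π/2 - 13π/60) = sin(13π/60)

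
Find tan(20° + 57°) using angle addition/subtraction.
tan(20° + 57°) = (tan 20° + tan 57°)/(1 - tan 20° tan 57°) = 4.331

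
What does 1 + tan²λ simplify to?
1 + tan²λ = sec²λ (using Pythagorean identity)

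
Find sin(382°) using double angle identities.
sin(382°) = 2 sin 191° cos 191° = 0.3746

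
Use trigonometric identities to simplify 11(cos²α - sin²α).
11(cos²α - sin²α) = 11(cos(2α)) (using Double angle)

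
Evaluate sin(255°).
sin(255°) = -(√6+√2)/4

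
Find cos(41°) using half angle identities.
cos(41°) = √((1 + cos 82°)/2) = 0.7547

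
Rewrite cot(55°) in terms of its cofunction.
cot(55°) = tan(90° - 55°) = tan(35°)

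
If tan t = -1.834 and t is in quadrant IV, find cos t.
cos t = 0.4787 (using tan²t + 1 = sec²t)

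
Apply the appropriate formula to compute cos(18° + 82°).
cos(18° + 82°) = cos 18° cos 82° - sin 18° sin 82° = -0.1736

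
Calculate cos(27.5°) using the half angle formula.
cos(27.5°) = √((1 + cos 55°)/2) = 0.887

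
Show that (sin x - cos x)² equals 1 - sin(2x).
LHS = sin²x - 2 sin x cos x + cos²x = (sin²x + cos²x) - 2 sin x cos x = 1 - sin(2x) = RHS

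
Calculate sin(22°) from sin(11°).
sin(22°) = 2 sin 11° cos 11° = 0.3746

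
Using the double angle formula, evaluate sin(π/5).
sin(π/5) = 2 sin π/10 cos π/10 = 0.5878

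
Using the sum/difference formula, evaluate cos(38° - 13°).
cos(38° - 13°) = cos 38° cos 13° + sin 38° sin 13° = 0.9063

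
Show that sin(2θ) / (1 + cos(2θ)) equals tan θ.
LHS = 2 sin θ cos θ / (2cos²θ) = sin θ/cos θ = tan θ = RHS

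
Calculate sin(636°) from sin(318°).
sin(636°) = 2 sin 318° cos 318° = -0.9945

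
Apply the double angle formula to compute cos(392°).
cos(392°) = cos²196° - sin²196° = 0.848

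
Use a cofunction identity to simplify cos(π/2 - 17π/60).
cos(π/2 - 17π/60) = sin(17π/60)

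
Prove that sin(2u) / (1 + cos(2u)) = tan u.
LHS = 2 sin u cos u / (2cos²u) = sin u/cos u = tan u = RHS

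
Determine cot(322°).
cot(322°) = -1.28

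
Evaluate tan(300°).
tan(300°) = -√3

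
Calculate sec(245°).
sec(245°) = -2.366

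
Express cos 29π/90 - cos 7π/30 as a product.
cos 29π/90 - cos 7π/30 = -2 sin(5π/18) sin(2π/45)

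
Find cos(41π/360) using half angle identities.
cos(41π/360) = √((1 + cos 41π/180)/2) = 0.9367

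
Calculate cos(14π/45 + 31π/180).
cos(14π/45 + 31π/180) = cos 14π/45 cos 31π/180 - sin 14π/45 sin 31π/180 = 0.05234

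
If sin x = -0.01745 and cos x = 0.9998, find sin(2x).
sin(2x) = 2 sin x cos x = -0.03489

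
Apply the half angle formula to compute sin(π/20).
sin(π/20) = √((1 - cos π/10)/2) = 0.1564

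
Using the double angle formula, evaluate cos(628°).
cos(628°) = cos²314° - sin²314° = -0.0349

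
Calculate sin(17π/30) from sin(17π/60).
sin(17π/30) = 2 sin 17π/60 cos 17π/60 = 0.9781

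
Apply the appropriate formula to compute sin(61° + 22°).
sin(61° + 22°) = sin 61° cos 22° + cos 61° sin 22° = 0.9925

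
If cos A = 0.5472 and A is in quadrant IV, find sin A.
sin A = -0.837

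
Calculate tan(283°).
tan(283°) = -4.331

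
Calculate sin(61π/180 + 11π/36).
sin(61π/180 + 11π/36) = sin 61π/180 cos 11π/36 + cos 61π/180 sin 11π/36 = 0.8988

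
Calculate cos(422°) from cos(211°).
cos(422°) = cos²211° - sin²211° = 0.4695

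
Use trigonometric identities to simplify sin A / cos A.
sin A / cos A = tan A (using Quotient identity)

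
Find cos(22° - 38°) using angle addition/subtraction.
cos(22° - 38°) = cos 22° cos 38° + sin 22° sin 38° = 0.9613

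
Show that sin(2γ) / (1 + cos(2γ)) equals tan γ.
LHS = 2 sin γ cos γ / (2cos²γ) = sin γ/cos γ = tan γ = RHS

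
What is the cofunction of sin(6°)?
sin(6°) = cos(90° - 6°) = cos(84°)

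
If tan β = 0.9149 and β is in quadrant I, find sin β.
sin β = 0.675 (using tan²β + 1 = sec²β)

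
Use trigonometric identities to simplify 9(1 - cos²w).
9(1 - cos²w) = 9(sin²w) (using Pythagorean identity)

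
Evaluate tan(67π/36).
tan(67π/36) = -0.4663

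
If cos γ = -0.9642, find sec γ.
sec γ = 1/cos γ = -1.037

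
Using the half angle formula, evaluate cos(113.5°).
cos(113.5°) = -√((1 + cos 227°)/2) = -0.3987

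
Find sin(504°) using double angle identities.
sin(504°) = 2 sin 252° cos 252° = 0.5878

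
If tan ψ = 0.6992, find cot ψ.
cot ψ = 1/tan ψ = 1.43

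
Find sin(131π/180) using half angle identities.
sin(131π/180) = √((1 - cos 131π/90)/2) = 0.7547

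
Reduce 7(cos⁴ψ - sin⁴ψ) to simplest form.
7(cos⁴ψ - sin⁴ψ) = 7(cos(2ψ)) (using Factoring + double angle)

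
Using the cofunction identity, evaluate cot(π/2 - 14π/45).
cot(π/2 - 14π/45) = tan(14π/45) = 1.483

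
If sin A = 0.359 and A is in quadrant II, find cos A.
cos A = -0.9333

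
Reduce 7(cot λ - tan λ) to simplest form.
7(cot λ - tan λ) = 7(2 cot(2λ)) (using Double angle)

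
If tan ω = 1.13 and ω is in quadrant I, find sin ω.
sin ω = 0.7489 (using tan²ω + 1 = sec²ω)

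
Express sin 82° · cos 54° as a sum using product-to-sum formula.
sin 82° cos 54° = (1/2)[sin(82°+54°) + sin(82°-54°)]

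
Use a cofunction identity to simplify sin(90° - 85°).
sin(90° - 85°) = cos(85°)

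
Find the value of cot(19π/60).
cot(19π/60) = 0.6494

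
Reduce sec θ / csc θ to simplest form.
sec θ / csc θ = tan θ (using Reciprocal identities)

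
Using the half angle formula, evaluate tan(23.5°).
tan(23.5°) = sin 47° / (1 + cos 47°) = 0.4348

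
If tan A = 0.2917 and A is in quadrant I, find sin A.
sin A = 0.28 (using tan²A + 1 = sec²A)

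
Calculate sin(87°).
sin(87°) = 0.9986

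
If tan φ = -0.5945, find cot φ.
cot φ = 1/tan φ = -1.682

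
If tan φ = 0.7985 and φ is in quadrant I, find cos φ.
cos φ = 0.7814 (using tan²φ + 1 = sec²φ)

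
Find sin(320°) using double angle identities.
sin(320°) = 2 sin 160° cos 160° = -0.6428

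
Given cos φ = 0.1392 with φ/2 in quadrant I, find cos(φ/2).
cos(φ/2) = ±√((1 + cos φ)/2); positive since φ/2 ∈ QI, so cos(φ/2) = 0.7547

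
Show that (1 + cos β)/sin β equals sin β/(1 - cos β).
RHS = sin β(1 + cos β) / ((1 - cos β)(1 + cos β)) = sin β(1 + cos β) / (1 - cos²β) = sin β(1 + cos β) / sin²β = (1 + cos β)/sin β = LHS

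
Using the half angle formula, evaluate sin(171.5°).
sin(171.5°) = √((1 - cos 343°)/2) = 0.1478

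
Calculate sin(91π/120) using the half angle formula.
sin(91π/120) = √((1 - cos 91π/60)/2) = 0.6884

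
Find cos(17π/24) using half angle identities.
cos(17π/24) = -√((1 + cos 17π/12)/2) = -0.6088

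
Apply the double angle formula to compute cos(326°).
cos(326°) = cos²163° - sin²163° = 0.829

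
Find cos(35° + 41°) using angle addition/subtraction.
cos(35° + 41°) = cos 35° cos 41° - sin 35° sin 41° = 0.2419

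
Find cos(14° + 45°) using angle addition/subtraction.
cos(14° + 45°) = cos 14° cos 45° - sin 14° sin 45° = 0.515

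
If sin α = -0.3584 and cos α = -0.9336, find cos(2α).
cos(2α) = cos²α - sin²α = 0.7432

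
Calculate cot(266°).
cot(266°) = 0.06993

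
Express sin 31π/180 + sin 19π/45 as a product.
sin 31π/180 + sin 19π/45 = 2 sin(107π/360) cos(-π/8)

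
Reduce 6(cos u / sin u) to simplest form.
6(cos u / sin u) = 6(cot u) (using Quotient identity)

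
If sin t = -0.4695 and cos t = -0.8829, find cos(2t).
cos(2t) = cos²t - sin²t = 0.5591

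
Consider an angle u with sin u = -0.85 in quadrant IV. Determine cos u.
cos u = √(1 - sin²u) = 0.5268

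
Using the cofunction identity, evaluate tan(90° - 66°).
tan(90° - 66°) = cot(66°) = 0.4452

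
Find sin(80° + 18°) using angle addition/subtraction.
sin(80° + 18°) = sin 80° cos 18° + cos 80° sin 18° = 0.9903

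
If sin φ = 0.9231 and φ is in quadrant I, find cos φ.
cos φ = 0.3846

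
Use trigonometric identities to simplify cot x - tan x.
cot x - tan x = 2 cot(2x) (using Double angle)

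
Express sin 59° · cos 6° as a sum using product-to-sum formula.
sin 59° cos 6° = (1/2)[sin(59°+6°) + sin(59°-6°)]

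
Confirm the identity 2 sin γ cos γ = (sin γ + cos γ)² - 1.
RHS = sin²γ + 2 sin γ cos γ + cos²γ - 1 = (sin²γ + cos²γ) + 2 sin γ cos γ - 1 = 1 + 2 sin γ cos γ - 1 = 2 sin γ cos γ = LHS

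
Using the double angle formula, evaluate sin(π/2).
sin(π/2) = 2 sin π/4 cos π/4 = 1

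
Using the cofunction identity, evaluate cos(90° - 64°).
cos(90° - 64°) = sin(64°) = 0.8988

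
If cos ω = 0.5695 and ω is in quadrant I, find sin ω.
sin ω = 0.822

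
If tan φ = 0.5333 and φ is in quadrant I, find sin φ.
sin φ = 0.4706 (using tan²φ + 1 = sec²φ)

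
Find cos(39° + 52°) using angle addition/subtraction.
cos(39° + 52°) = cos 39° cos 52° - sin 39° sin 52° = -0.01745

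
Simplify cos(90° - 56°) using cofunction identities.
cos(90° - 56°) = sin(56°)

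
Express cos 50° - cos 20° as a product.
cos 50° - cos 20° = -2 sin(35°) sin(15°)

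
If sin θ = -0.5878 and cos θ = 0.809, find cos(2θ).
cos(2θ) = cos²θ - sin²θ = 0.309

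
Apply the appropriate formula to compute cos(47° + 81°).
cos(47° + 81°) = cos 47° cos 81° - sin 47° sin 81° = -0.6157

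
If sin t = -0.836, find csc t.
csc t = 1/sin t = -1.196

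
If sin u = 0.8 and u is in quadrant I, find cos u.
cos u = 0.6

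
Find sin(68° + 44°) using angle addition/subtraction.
sin(68° + 44°) = sin 68° cos 44° + cos 68° sin 44° = 0.9272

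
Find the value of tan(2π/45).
tan(2π/45) = 0.1405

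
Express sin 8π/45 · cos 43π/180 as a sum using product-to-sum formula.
sin 8π/45 cos 43π/180 = (1/2)[sin(8π/45+43π/180) + sin(8π/45-43π/180)]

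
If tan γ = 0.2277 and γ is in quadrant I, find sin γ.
sin γ = 0.222 (using tan²γ + 1 = sec²γ)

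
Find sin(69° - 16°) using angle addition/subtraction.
sin(69° - 16°) = sin 69° cos 16° - cos 69° sin 16° = 0.7986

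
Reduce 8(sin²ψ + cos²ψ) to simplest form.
8(sin²ψ + cos²ψ) = 8 (using Pythagorean identity)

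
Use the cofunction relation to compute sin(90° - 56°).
sin(90° - 56°) = cos(56°) = 0.5592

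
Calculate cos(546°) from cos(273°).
cos(546°) = cos²273° - sin²273° = -0.9945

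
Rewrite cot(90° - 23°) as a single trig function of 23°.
cot(90° - 23°) = tan(23°)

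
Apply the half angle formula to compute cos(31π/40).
cos(31π/40) = -√((1 + cos 31π/20)/2) = -0.7604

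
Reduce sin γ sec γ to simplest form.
sin γ sec γ = tan γ (using Reciprocal + quotient)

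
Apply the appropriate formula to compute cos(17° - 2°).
cos(17° - 2°) = cos 17° cos 2° + sin 17° sin 2° = (√6+√2)/4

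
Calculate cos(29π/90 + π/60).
cos(29π/90 + π/60) = cos 29π/90 cos π/60 - sin 29π/90 sin π/60 = 0.4848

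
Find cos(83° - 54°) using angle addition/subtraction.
cos(83° - 54°) = cos 83° cos 54° + sin 83° sin 54° = 0.8746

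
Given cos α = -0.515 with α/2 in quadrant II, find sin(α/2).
sin(α/2) = ±√((1 - cos α)/2); positive since α/2 ∈ QII, so sin(α/2) = 0.8703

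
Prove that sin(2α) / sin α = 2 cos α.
LHS = 2 sin α cos α / sin α = 2 cos α = RHS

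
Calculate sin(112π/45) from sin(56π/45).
sin(112π/45) = 2 sin 56π/45 cos 56π/45 = 0.9994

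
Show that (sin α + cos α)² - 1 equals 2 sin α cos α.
LHS = sin²α + 2 sin α cos α + cos²α - 1 = (sin²α + cos²α) + 2 sin α cos α - 1 = 1 + 2 sin α cos α - 1 = 2 sin α cos α = RHS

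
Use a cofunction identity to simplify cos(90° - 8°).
cos(90° - 8°) = sin(8°)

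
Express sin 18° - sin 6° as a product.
sin 18° - sin 6° = 2 cos(12°) sin(6°)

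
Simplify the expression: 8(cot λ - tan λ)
8(cot λ - tan λ) = 8(2 cot(2λ)) (using Double angle)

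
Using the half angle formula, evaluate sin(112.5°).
sin(112.5°) = √((1 - cos 225°)/2) = √(2+√2)/2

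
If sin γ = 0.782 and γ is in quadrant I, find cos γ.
cos γ = 0.6233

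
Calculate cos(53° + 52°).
cos(53° + 52°) = cos 53° cos 52° - sin 53° sin 52° = -(√6-√2)/4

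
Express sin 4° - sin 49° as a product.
sin 4° - sin 49° = 2 cos(26.5°) sin(-22.5°)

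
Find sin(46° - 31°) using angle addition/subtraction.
sin(46° - 31°) = sin 46° cos 31° - cos 46° sin 31° = (√6-√2)/4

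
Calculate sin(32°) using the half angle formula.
sin(32°) = √((1 - cos 64°)/2) = 0.5299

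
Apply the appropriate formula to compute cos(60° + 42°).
cos(60° + 42°) = cos 60° cos 42° - sin 60° sin 42° = -0.2079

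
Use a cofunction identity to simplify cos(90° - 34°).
cos(90° - 34°) = sin(34°)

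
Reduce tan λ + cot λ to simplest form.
tan λ + cot λ = sec λ csc λ (using Quotient identities)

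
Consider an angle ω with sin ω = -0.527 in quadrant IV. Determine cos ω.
cos ω = √(1 - sin²ω) = 0.8499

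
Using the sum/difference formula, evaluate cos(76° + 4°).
cos(76° + 4°) = cos 76° cos 4° - sin 76° sin 4° = 0.1736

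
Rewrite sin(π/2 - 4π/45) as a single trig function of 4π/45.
sin(π/2 - 4π/45) = cos(4π/45)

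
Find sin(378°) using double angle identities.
sin(378°) = 2 sin 189° cos 189° = 0.309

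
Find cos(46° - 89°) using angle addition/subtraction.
cos(46° - 89°) = cos 46° cos 89° + sin 46° sin 89° = 0.7314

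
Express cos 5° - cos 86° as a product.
cos 5° - cos 86° = -2 sin(45.5°) sin(-40.5°)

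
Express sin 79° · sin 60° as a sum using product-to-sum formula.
sin 79° sin 60° = (1/2)[cos(79°-60°) - cos(79°+60°)]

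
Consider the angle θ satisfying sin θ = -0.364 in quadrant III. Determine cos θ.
cos θ = ±√(1 - sin²θ) = -0.9314 (negative in QIII)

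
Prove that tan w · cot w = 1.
LHS = (sin w/cos w) · (cos w/sin w) = 1 = RHS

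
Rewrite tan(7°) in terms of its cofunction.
tan(7°) = cot(90° - 7°) = cot(83°)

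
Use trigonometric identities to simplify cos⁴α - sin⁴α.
cos⁴α - sin⁴α = cos(2α) (using Factoring + double angle)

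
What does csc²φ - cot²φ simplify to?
csc²φ - cot²φ = 1 (using Pythagorean identity)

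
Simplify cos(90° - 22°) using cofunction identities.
cos(90° - 22°) = sin(22°)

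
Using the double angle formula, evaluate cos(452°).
cos(452°) = cos²226° - sin²226° = -0.0349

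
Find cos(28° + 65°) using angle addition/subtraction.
cos(28° + 65°) = cos 28° cos 65° - sin 28° sin 65° = -0.05234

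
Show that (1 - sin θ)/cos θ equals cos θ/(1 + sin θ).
LHS = (1 - sin θ)(1 + sin θ) / (cos θ(1 + sin θ)) = (1 - sin²θ) / (cos θ(1 + sin θ)) = cos²θ / (cos θ(1 + sin θ)) = cos θ/(1 + sin θ) = RHS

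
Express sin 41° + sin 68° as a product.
sin 41° + sin 68° = 2 sin(54.5°) cos(-13.5°)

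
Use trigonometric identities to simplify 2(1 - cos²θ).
2(1 - cos²θ) = 2(sin²θ) (using Pythagorean identity)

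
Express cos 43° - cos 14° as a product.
cos 43° - cos 14° = -2 sin(28.5°) sin(14.5°)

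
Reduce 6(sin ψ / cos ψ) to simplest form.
6(sin ψ / cos ψ) = 6(tan ψ) (using Quotient identity)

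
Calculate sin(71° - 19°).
sin(71° - 19°) = sin 71° cos 19° - cos 71° sin 19° = 0.788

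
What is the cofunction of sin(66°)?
sin(66°) = cos(90° - 66°) = cos(24°)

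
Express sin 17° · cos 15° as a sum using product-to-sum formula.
sin 17° cos 15° = (1/2)[sin(17°+15°) + sin(17°-15°)]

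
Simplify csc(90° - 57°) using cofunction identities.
csc(90° - 57°) = sec(57°)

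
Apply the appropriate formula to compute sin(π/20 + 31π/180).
sin(π/20 + 31π/180) = sin π/20 cos 31π/180 + cos π/20 sin 31π/180 = 0.6428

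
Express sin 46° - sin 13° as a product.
sin 46° - sin 13° = 2 cos(29.5°) sin(16.5°)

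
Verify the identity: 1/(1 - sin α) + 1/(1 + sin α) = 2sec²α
LHS = [(1 + sin α) + (1 - sin α)] / [(1 - sin α)(1 + sin α)] = 2/(1 - sin²α) = 2/cos²α = 2sec²α = RHS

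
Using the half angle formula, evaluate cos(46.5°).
cos(46.5°) = √((1 + cos 93°)/2) = 0.6884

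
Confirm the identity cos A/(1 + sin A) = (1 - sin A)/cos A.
RHS = (1 - sin A)(1 + sin A) / (cos A(1 + sin A)) = (1 - sin²A) / (cos A(1 + sin A)) = cos²A / (cos A(1 + sin A)) = cos A/(1 + sin A) = LHS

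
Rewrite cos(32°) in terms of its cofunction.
cos(32°) = sin(90° - 32°) = sin(58°)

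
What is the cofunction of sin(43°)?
sin(43°) = cos(90° - 43°) = cos(47°)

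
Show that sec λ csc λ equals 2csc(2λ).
RHS = 2/sin(2λ) = 2/(2 sin λ cos λ) = 1/(sin λ cos λ) = (1/cos λ)(1/sin λ) = sec λ csc λ = LHS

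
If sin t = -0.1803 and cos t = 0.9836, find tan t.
tan t = sin t / cos t = -0.1833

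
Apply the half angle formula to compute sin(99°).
sin(99°) = √((1 - cos 198°)/2) = 0.9877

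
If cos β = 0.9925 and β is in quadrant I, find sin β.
sin β = 0.1222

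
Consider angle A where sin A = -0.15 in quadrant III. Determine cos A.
cos A = ±√(1 - sin²A) = -0.9887 (negative in QIII)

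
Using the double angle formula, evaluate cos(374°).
cos(374°) = cos²187° - sin²187° = 0.9703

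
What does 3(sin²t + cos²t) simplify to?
3(sin²t + cos²t) = 3 (using Pythagorean identity)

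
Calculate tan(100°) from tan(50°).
tan(100°) = 2 tan 50° / (1 - tan²50°) = -5.671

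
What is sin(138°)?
sin(138°) = 0.6691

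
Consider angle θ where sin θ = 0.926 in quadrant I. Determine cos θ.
cos θ = √(1 - sin²θ) = 0.3775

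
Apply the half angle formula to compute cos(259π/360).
cos(259π/360) = -√((1 + cos 259π/180)/2) = -0.6361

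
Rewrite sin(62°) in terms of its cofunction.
sin(62°) = cos(90° - 62°) = cos(28°)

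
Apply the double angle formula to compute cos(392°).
cos(392°) = cos²196° - sin²196° = 0.848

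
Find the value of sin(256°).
sin(256°) = -0.9703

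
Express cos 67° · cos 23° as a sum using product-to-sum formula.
cos 67° cos 23° = (1/2)[cos(67°-23°) + cos(67°+23°)]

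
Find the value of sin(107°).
sin(107°) = 0.9563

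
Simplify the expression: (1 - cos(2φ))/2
(1 - cos(2φ))/2 = sin²φ (using Power reduction)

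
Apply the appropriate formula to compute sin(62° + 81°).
sin(62° + 81°) = sin 62° cos 81° + cos 62° sin 81° = 0.6018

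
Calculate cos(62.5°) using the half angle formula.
cos(62.5°) = √((1 + cos 125°)/2) = 0.4617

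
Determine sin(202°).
sin(202°) = -0.3746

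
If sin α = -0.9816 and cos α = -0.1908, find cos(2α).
cos(2α) = cos²α - sin²α = -0.9271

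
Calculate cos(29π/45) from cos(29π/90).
cos(29π/45) = cos²29π/90 - sin²29π/90 = -0.4384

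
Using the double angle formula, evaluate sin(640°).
sin(640°) = 2 sin 320° cos 320° = -0.9848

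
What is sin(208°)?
sin(208°) = -0.4695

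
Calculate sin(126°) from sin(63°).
sin(126°) = 2 sin 63° cos 63° = 0.809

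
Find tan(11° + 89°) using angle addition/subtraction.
tan(11° + 89°) = (tan 11° + tan 89°)/(1 - tan 11° tan 89°) = -5.671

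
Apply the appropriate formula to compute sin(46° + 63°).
sin(46° + 63°) = sin 46° cos 63° + cos 46° sin 63° = 0.9455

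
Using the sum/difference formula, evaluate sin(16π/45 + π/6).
sin(16π/45 + π/6) = sin 16π/45 cos π/6 + cos 16π/45 sin π/6 = 0.9976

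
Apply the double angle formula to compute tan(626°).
tan(626°) = 2 tan 313° / (1 - tan²313°) = 14.3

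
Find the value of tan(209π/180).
tan(209π/180) = 0.5543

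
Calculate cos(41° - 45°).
cos(41° - 45°) = cos 41° cos 45° + sin 41° sin 45° = 0.9976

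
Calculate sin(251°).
sin(251°) = -0.9455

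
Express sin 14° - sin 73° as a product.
sin 14° - sin 73° = 2 cos(43.5°) sin(-29.5°)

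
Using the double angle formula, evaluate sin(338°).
sin(338°) = 2 sin 169° cos 169° = -0.3746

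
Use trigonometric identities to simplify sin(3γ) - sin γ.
sin(3γ) - sin γ = 2 cos(2γ) sin γ (using Sum-to-product)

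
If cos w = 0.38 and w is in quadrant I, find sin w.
sin w = 0.925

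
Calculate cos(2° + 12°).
cos(2° + 12°) = cos 2° cos 12° - sin 2° sin 12° = 0.9703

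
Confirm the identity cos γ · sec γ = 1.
LHS = cos γ · (1/cos γ) = 1 = RHS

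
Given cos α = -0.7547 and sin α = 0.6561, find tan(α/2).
tan(α/2) = sin α / (1 + cos α) = 2.675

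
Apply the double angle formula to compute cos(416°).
cos(416°) = cos²208° - sin²208° = 0.5592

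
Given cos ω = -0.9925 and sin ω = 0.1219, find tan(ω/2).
tan(ω/2) = sin ω / (1 + cos ω) = 16.25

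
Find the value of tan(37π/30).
tan(37π/30) = 0.9004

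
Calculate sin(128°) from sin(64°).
sin(128°) = 2 sin 64° cos 64° = 0.788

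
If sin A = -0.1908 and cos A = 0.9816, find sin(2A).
sin(2A) = 2 sin A cos A = -0.3746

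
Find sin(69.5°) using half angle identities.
sin(69.5°) = √((1 - cos 139°)/2) = 0.9367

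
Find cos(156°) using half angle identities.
cos(156°) = -√((1 + cos 312°)/2) = -0.9135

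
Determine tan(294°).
tan(294°) = -2.246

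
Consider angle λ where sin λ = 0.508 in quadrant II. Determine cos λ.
cos λ = ±√(1 - sin²λ) = -0.8614 (negative in QII)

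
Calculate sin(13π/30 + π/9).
sin(13π/30 + π/9) = sin 13π/30 cos π/9 + cos 13π/30 sin π/9 = 0.9903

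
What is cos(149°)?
cos(149°) = -0.8572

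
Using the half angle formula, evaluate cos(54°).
cos(54°) = √((1 + cos 108°)/2) = 0.5878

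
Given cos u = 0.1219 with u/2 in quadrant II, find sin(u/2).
sin(u/2) = ±√((1 - cos u)/2); positive since u/2 ∈ QII, so sin(u/2) = 0.6626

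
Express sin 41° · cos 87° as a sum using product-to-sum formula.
sin 41° cos 87° = (1/2)[sin(41°+87°) + sin(41°-87°)]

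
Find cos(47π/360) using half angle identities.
cos(47π/360) = √((1 + cos 47π/180)/2) = 0.9171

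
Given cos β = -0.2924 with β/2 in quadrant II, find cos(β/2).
cos(β/2) = ±√((1 + cos β)/2); negative since β/2 ∈ QII, so cos(β/2) = -0.5948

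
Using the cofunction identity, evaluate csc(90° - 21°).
csc(90° - 21°) = sec(21°) = 1.071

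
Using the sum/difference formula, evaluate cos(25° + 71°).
cos(25° + 71°) = cos 25° cos 71° - sin 25° sin 71° = -0.1045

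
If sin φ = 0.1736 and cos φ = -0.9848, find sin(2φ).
sin(2φ) = 2 sin φ cos φ = -0.3419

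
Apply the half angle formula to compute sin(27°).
sin(27°) = √((1 - cos 54°)/2) = 0.454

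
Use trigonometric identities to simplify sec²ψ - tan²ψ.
sec²ψ - tan²ψ = 1 (using Pythagorean identity)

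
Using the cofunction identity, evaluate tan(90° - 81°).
tan(90° - 81°) = cot(81°) = 0.1584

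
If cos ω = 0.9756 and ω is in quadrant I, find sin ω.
sin ω = 0.2196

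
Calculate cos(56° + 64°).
cos(56° + 64°) = cos 56° cos 64° - sin 56° sin 64° = -1/2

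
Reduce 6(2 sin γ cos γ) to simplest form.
6(2 sin γ cos γ) = 6(sin(2γ)) (using Double angle)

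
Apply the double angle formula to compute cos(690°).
cos(690°) = cos²345° - sin²345° = √3/2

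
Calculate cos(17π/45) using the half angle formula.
cos(17π/45) = √((1 + cos 34π/45)/2) = 0.3746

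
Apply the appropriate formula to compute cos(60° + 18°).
cos(60° + 18°) = cos 60° cos 18° - sin 60° sin 18° = 0.2079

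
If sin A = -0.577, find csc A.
csc A = 1/sin A = -1.733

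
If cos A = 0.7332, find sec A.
sec A = 1/cos A = 1.364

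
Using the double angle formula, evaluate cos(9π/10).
cos(9π/10) = 1 - 2sin²9π/20 = -0.9511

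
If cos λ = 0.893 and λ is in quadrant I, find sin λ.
sin λ = 0.4501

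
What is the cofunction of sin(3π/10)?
sin(3π/10) = cos(π/2 - 3π/10) = cos(π/5)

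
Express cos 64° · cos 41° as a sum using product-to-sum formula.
cos 64° cos 41° = (1/2)[cos(64°-41°) + cos(64°+41°)]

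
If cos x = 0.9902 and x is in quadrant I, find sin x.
sin x = 0.1397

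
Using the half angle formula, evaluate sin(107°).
sin(107°) = √((1 - cos 214°)/2) = 0.9563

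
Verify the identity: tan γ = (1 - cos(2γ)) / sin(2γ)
RHS = 2sin²γ / (2 sin γ cos γ) = sin γ/cos γ = tan γ = LHS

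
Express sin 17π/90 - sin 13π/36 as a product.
sin 17π/90 - sin 13π/36 = 2 cos(11π/40) sin(-31π/360)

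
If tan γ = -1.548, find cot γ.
cot γ = 1/tan γ = -0.646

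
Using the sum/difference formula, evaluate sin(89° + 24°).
sin(89° + 24°) = sin 89° cos 24° + cos 89° sin 24° = 0.9205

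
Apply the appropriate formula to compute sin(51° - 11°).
sin(51° - 11°) = sin 51° cos 11° - cos 51° sin 11° = 0.6428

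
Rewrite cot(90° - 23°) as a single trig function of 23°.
cot(90° - 23°) = tan(23°)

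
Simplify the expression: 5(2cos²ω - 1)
5(2cos²ω - 1) = 5(cos(2ω)) (using Double angle)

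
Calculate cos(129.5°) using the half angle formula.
cos(129.5°) = -√((1 + cos 259°)/2) = -0.6361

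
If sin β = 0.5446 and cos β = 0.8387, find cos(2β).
cos(2β) = cos²β - sin²β = 0.4068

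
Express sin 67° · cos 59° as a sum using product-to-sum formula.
sin 67° cos 59° = (1/2)[sin(67°+59°) + sin(67°-59°)]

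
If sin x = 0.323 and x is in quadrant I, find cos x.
cos x = 0.9464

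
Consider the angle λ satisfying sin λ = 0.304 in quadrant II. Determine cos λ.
cos λ = ±√(1 - sin²λ) = -0.9527 (negative in QII)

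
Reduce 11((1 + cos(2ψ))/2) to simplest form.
11((1 + cos(2ψ))/2) = 11(cos²ψ) (using Power reduction)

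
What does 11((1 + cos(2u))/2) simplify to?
11((1 + cos(2u))/2) = 11(cos²u) (using Power reduction)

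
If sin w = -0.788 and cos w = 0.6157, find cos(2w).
cos(2w) = cos²w - sin²w = -0.2419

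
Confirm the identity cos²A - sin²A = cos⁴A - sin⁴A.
RHS = (cos²A - sin²A)(cos²A + sin²A) = (cos²A - sin²A) · 1 = cos²A - sin²A = LHS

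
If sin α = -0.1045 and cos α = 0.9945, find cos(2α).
cos(2α) = cos²α - sin²α = 0.9781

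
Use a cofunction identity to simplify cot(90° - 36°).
cot(90° - 36°) = tan(36°)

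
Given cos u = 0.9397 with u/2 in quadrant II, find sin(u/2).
sin(u/2) = ±√((1 - cos u)/2); positive since u/2 ∈ QII, so sin(u/2) = 0.1736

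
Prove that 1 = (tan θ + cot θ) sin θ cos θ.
RHS = (sin θ/cos θ + cos θ/sin θ) sin θ cos θ = ((sin²θ + cos²θ)/(sin θ cos θ)) · sin θ cos θ = sin²θ + cos²θ = 1 = LHS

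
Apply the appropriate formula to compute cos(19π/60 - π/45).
cos(19π/60 - π/45) = cos 19π/60 cos π/45 + sin 19π/60 sin π/45 = 0.6018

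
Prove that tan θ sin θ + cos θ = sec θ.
LHS = sin²θ/cos θ + cos θ = (sin²θ + cos²θ)/cos θ = 1/cos θ = sec θ = RHS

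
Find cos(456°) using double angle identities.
cos(456°) = cos²228° - sin²228° = -0.1045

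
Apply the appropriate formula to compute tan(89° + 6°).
tan(89° + 6°) = (tan 89° + tan 6°)/(1 - tan 89° tan 6°) = -11.43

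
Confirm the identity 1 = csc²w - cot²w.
RHS = 1/sin²w - cos²w/sin²w = (1 - cos²w)/sin²w = sin²w/sin²w = 1 = LHS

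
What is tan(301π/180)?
tan(301π/180) = -1.664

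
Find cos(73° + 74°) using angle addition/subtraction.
cos(73° + 74°) = cos 73° cos 74° - sin 73° sin 74° = -0.8387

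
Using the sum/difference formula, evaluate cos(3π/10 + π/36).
cos(3π/10 + π/36) = cos 3π/10 cos π/36 - sin 3π/10 sin π/36 = 0.515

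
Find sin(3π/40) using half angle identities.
sin(3π/40) = √((1 - cos 3π/20)/2) = 0.2334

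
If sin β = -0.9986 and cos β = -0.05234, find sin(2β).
sin(2β) = 2 sin β cos β = 0.1045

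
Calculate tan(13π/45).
tan(13π/45) = 1.28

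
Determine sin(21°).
sin(21°) = 0.3584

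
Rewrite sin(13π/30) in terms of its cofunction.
sin(13π/30) = cos(π/2 - 13π/30) = cos(π/15)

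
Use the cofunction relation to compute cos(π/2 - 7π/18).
cos(π/2 - 7π/18) = sin(7π/18) = 0.9397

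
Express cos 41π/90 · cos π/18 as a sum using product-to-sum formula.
cos 41π/90 cos π/18 = (1/2)[cos(41π/90-π/18) + cos(41π/90+π/18)]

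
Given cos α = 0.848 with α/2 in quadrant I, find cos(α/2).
cos(α/2) = ±√((1 + cos α)/2); positive since α/2 ∈ QI, so cos(α/2) = 0.9612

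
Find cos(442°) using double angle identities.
cos(442°) = cos²221° - sin²221° = 0.1392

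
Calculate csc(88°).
csc(88°) = 1.001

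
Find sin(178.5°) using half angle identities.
sin(178.5°) = √((1 - cos 357°)/2) = 0.02618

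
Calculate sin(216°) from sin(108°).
sin(216°) = 2 sin 108° cos 108° = -0.5878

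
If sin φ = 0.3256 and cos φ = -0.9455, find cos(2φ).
cos(2φ) = cos²φ - sin²φ = 0.788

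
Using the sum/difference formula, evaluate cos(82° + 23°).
cos(82° + 23°) = cos 82° cos 23° - sin 82° sin 23° = -(√6-√2)/4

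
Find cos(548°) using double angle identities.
cos(548°) = cos²274° - sin²274° = -0.9903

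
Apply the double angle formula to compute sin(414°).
sin(414°) = 2 sin 207° cos 207° = 0.809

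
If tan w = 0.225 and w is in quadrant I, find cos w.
cos w = 0.9756 (using tan²w + 1 = sec²w)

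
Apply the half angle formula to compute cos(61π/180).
cos(61π/180) = √((1 + cos 61π/90)/2) = 0.4848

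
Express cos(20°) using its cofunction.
cos(20°) = sin(90° - 20°) = sin(70°)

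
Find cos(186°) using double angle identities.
cos(186°) = cos²93° - sin²93° = -0.9945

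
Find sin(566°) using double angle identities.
sin(566°) = 2 sin 283° cos 283° = -0.4384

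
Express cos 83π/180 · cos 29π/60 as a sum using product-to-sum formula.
cos 83π/180 cos 29π/60 = (1/2)[cos(83π/180-29π/60) + cos(83π/180+29π/60)]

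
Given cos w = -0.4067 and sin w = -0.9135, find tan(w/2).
tan(w/2) = sin w / (1 + cos w) = -1.54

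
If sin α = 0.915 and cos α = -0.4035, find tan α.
tan α = sin α / cos α = -2.268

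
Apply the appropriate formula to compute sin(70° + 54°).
sin(70° + 54°) = sin 70° cos 54° + cos 70° sin 54° = 0.829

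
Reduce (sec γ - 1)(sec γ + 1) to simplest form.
(sec γ - 1)(sec γ + 1) = tan²γ (using Diff. of squares)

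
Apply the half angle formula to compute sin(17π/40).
sin(17π/40) = √((1 - cos 17π/20)/2) = 0.9724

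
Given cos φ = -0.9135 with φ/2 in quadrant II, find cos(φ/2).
cos(φ/2) = ±√((1 + cos φ)/2); negative since φ/2 ∈ QII, so cos(φ/2) = -0.208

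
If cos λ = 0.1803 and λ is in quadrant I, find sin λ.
sin λ = 0.9836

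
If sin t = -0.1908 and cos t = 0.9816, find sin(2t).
sin(2t) = 2 sin t cos t = -0.3746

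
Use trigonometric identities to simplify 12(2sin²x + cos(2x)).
12(2sin²x + cos(2x)) = 12 (using Double angle)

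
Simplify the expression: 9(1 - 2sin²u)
9(1 - 2sin²u) = 9(cos(2u)) (using Double angle)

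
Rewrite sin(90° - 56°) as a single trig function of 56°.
sin(90° - 56°) = cos(56°)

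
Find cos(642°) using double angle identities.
cos(642°) = cos²321° - sin²321° = 0.2079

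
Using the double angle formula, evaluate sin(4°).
sin(4°) = 2 sin 2° cos 2° = 0.06976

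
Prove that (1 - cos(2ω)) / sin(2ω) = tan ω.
LHS = 2sin²ω / (2 sin ω cos ω) = sin ω/cos ω = tan ω = RHS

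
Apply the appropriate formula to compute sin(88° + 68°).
sin(88° + 68°) = sin 88° cos 68° + cos 88° sin 68° = 0.4067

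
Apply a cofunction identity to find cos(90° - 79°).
cos(90° - 79°) = sin(79°) = 0.9816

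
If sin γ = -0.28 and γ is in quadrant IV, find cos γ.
cos γ = 0.96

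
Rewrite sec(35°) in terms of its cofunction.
sec(35°) = csc(90° - 35°) = csc(55°)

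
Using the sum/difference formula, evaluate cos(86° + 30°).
cos(86° + 30°) = cos 86° cos 30° - sin 86° sin 30° = -0.4384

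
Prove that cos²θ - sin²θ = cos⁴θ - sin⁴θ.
RHS = (cos²θ - sin²θ)(cos²θ + sin²θ) = (cos²θ - sin²θ) · 1 = cos²θ - sin²θ = LHS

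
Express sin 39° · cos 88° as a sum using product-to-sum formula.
sin 39° cos 88° = (1/2)[sin(39°+88°) + sin(39°-88°)]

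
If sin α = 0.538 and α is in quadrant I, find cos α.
cos α = 0.8429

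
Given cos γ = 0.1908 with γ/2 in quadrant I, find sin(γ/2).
sin(γ/2) = ±√((1 - cos γ)/2); positive since γ/2 ∈ QI, so sin(γ/2) = 0.6361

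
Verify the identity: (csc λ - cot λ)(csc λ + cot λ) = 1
LHS = csc²λ - cot²λ = (1 + cot²λ) - cot²λ = 1 = RHS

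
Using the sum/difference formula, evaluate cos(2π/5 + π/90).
cos(2π/5 + π/90) = cos 2π/5 cos π/90 - sin 2π/5 sin π/90 = 0.2756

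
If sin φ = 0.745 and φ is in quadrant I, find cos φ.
cos φ = 0.6671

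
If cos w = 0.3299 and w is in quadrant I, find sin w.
sin w = 0.944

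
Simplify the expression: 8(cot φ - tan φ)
8(cot φ - tan φ) = 8(2 cot(2φ)) (using Double angle)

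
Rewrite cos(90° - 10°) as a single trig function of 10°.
cos(90° - 10°) = sin(10°)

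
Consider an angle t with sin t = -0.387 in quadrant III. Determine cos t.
cos t = ±√(1 - sin²t) = -0.9221 (negative in QIII)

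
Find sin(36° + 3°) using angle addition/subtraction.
sin(36° + 3°) = sin 36° cos 3° + cos 36° sin 3° = 0.6293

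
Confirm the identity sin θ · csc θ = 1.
LHS = sin θ · (1/sin θ) = 1 = RHS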